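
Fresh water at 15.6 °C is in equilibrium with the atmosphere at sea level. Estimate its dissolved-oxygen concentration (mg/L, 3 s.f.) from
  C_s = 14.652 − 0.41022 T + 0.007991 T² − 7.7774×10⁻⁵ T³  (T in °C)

C_s = 14.652 − 0.41022×15.6 + 0.007991×15.6² − 7.7774×10⁻⁵×15.6³ = 9.902 mg/L.

C_s ≈ 9.90 mg/L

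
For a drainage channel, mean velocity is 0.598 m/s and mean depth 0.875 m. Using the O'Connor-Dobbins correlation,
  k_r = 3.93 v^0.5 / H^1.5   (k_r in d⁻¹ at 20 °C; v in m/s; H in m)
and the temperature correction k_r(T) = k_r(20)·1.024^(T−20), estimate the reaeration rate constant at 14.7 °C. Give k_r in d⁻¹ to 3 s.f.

k_r ≈ 3.27 d⁻¹

k_r(20) = 3.93 × 0.598^0.5 / 0.875^1.5 = 3.93 × 0.7733 / 0.8185 = 3.713 d⁻¹.
k_r(14.7) = 3.713 × 1.024^(14.7−20) = 3.713 × 0.8819 = 3.274 d⁻¹.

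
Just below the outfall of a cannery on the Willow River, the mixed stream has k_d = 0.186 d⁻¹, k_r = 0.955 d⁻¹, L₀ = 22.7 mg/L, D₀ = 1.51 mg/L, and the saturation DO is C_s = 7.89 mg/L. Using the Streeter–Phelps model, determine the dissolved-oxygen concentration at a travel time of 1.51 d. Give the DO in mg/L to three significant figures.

k_d L₀/(k_r−k_d) = 0.186×22.7/(0.955−0.186) = 4.222/0.7690 = 5.491 mg/L.
e^(−k_d t) = e^(−0.186×1.510) = 0.7551; e^(−k_r t) = e^(−0.955×1.510) = 0.2364.
D = 5.491 × (0.7551 − 0.2364) + 1.51 × 0.2364 = 2.848 + 0.3570 = 3.205 mg/L.
DO = C_s − D = 7.89 − 3.205 = 4.685 mg/L.

DO ≈ 4.69 mg/L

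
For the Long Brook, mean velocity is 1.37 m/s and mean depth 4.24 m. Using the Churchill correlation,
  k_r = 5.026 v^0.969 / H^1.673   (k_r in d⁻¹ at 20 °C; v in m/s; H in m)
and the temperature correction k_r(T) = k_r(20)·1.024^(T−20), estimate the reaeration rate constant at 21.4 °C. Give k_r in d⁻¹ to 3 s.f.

k_r(20) = 5.026 × 1.37^0.969 / 4.24^1.673 = 5.026 × 1.357 / 11.21 = 0.6083 d⁻¹.
k_r(21.4) = 0.6083 × 1.024^(21.4−20) = 0.6083 × 1.034 = 0.6288 d⁻¹.

k_r ≈ 0.629 d⁻¹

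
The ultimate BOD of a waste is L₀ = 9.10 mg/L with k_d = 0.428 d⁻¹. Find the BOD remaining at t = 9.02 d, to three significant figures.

L ≈ 0.192 mg/L

L_t = L₀ e^(−k_d t) = 9.10 × e^(−0.428×9.02) = 9.10 × 0.02106 = 0.1916 mg/L.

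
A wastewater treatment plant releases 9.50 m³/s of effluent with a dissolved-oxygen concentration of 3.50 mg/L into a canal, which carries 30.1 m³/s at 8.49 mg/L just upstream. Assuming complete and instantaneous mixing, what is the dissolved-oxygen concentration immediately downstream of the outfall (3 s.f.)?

7.29 mg/L

Flow-weighted mixing: C = (Q_r C_r + Q_w C_w)/(Q_r + Q_w)
= (30.1×8.49 + 9.50×3.50)/(30.1 + 9.50) = 288.8/39.60 = 7.293 mg/L.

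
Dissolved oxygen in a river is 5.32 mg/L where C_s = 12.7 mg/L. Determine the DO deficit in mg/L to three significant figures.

D = C_s − C = 12.7 − 5.32 = 7.38 mg/L.

D ≈ 7.38 mg/L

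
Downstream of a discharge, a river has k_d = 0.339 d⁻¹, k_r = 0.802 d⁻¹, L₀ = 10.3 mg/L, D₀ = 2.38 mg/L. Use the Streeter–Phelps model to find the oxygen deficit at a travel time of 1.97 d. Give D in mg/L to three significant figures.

D ≈ 2.80 mg/L

k_d L₀/(k_r−k_d) = 0.339×10.3/(0.802−0.339) = 3.492/0.4630 = 7.541 mg/L.
e^(−k_d t) = e^(−0.339×1.970) = 0.5128; e^(−k_r t) = e^(−0.802×1.970) = 0.2060.
D = 7.541 × (0.5128 − 0.2060) + 2.38 × 0.2060 = 2.314 + 0.4903 = 2.804 mg/L.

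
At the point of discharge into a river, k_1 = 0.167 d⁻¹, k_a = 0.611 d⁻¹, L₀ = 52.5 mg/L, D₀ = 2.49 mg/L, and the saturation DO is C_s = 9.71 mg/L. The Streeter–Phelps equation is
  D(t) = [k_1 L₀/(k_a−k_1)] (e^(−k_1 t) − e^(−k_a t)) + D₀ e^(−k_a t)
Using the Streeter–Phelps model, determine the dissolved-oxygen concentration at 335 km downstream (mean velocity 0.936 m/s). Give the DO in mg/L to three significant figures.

DO ≈ 1.20 mg/L

Travel time t = x/v = 335 km / (0.936 m/s) = 335000 m / 0.936 m/s = 357900 s = 4.142 d.
k_1 L₀/(k_a−k_1) = 0.167×52.5/(0.611−0.167) = 8.768/0.4440 = 19.75 mg/L.
e^(−k_1 t) = e^(−0.167×4.142) = 0.5007; e^(−k_a t) = e^(−0.611×4.142) = 0.07958.
D = 19.75 × (0.5007 − 0.07958) + 2.49 × 0.07958 = 8.315 + 0.1981 = 8.514 mg/L.
DO = C_s − D = 9.71 − 8.514 = 1.196 mg/L.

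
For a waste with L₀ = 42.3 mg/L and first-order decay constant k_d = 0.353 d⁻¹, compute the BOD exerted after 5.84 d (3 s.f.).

y ≈ 36.9 mg/L

y_t = L₀(1 − e^(−k_d t)) = 42.3 × (1 − e^(−0.353×5.84))
= 42.3 × (1 − 0.1273) = 42.3 × 0.8727 = 36.92 mg/L.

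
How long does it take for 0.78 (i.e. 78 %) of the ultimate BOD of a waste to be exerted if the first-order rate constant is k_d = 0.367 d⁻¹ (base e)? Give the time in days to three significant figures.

t ≈ 4.13 d

y/L₀ = 1 − e^(−k_d t) = 0.78 ⇒ e^(−k_d t) = 0.220
t = −ln(0.220) / 0.367 = 1.514 / 0.367 = 4.126 d.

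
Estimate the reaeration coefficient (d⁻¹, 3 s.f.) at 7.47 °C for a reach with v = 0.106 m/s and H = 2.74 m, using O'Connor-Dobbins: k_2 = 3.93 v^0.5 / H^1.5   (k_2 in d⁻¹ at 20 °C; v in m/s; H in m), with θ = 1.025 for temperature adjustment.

k_2(20) = 3.93 × 0.106^0.5 / 2.74^1.5 = 3.93 × 0.3256 / 4.536 = 0.2821 d⁻¹.
k_2(7.47) = 0.2821 × 1.025^(7.47−20) = 0.2821 × 0.7339 = 0.2070 d⁻¹.

k_2 ≈ 0.207 d⁻¹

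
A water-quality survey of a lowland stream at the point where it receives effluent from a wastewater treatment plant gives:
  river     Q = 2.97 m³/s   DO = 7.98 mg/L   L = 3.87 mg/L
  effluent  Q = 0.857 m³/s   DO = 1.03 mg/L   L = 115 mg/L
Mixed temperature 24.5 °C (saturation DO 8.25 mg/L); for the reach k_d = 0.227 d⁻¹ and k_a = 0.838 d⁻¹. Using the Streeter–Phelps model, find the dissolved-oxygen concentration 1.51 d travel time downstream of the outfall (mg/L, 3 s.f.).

DO ≈ 3.17 mg/L

Mixed DO = (2.97×7.98 + 0.857×1.03)/(2.97+0.857) = 24.58/3.827 = 6.424 mg/L.
Mixed L₀ = (2.97×3.87 + 0.857×115)/(3.827) = 110.0/3.827 = 28.76 mg/L.
Initial deficit D₀ = C_s − DO₀ = 8.25 − 6.424 = 1.826 mg/L.
D(1.51) = [0.227×28.76/(0.838−0.227)](e^(−0.227×1.51) − e^(−0.838×1.51)) + 1.826 e^(−0.838×1.51)
= 10.68 × (0.7098 − 0.2821) + 1.826 × 0.2821 = 5.084 mg/L.
DO = 8.25 − 5.084 = 3.166 mg/L.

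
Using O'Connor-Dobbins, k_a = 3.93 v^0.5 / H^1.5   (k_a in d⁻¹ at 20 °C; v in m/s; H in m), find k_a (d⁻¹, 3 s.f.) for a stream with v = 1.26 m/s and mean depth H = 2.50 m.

k_a ≈ 1.12 d⁻¹

k_a = 3.93 × 1.26^0.5 / 2.50^1.5 = 3.93 × 1.122 / 3.953 = 1.116 d⁻¹.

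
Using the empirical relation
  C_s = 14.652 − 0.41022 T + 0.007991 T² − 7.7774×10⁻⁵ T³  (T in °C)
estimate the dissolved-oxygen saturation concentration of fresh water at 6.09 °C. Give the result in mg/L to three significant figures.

C_s ≈ 12.4 mg/L

C_s = 14.652 − 0.41022×6.09 + 0.007991×6.09² − 7.7774×10⁻⁵×6.09³ = 12.43 mg/L.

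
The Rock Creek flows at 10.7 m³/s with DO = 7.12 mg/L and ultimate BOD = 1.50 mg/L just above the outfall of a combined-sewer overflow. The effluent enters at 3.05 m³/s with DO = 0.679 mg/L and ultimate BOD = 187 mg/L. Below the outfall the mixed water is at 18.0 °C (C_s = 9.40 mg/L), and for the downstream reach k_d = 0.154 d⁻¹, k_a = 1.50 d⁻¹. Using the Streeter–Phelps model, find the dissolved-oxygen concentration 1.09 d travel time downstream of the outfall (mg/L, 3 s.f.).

Mixed DO = (10.7×7.12 + 3.05×0.679)/(10.7+3.05) = 78.25/13.75 = 5.691 mg/L.
Mixed L₀ = (10.7×1.50 + 3.05×187)/(13.75) = 586.4/13.75 = 42.65 mg/L.
Initial deficit D₀ = C_s − DO₀ = 9.40 − 5.691 = 3.709 mg/L.
D(1.09) = [0.154×42.65/(1.50−0.154)](e^(−0.154×1.09) − e^(−1.50×1.09)) + 3.709 e^(−1.50×1.09)
= 4.879 × (0.8455 − 0.1950) + 3.709 × 0.1950 = 3.897 mg/L.
DO = 9.40 − 3.897 = 5.503 mg/L.

DO ≈ 5.50 mg/L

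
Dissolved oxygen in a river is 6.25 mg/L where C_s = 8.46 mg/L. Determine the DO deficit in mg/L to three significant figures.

D = C_s − C = 8.46 − 6.25 = 2.21 mg/L.

D ≈ 2.21 mg/L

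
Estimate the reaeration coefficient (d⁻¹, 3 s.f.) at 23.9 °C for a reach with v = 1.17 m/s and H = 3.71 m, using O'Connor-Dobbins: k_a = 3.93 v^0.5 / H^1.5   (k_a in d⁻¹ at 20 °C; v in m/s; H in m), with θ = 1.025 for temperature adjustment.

k_a ≈ 0.655 d⁻¹

k_a(20) = 3.93 × 1.17^0.5 / 3.71^1.5 = 3.93 × 1.082 / 7.146 = 0.5949 d⁻¹.
k_a(23.9) = 0.5949 × 1.025^(23.9−20) = 0.5949 × 1.101 = 0.6550 d⁻¹.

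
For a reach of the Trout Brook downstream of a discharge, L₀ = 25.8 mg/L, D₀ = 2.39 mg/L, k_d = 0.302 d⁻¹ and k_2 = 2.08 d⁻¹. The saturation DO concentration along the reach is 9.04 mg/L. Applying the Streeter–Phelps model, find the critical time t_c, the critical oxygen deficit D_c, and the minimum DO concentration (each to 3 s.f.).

With k_2/k_d = 6.887 and 1 − D₀(k_2−k_d)/(k_d L₀) = 0.4546,
t_c = ln(6.887 × 0.4546) / (2.08 − 0.302) = ln(3.131) / 1.778 = 1.141/1.778 = 0.6420 d.
D_c = (k_d/k_2) L₀ e^(−k_d t_c) = (0.302/2.08) × 25.8 × e^(−0.302×0.6420) = 0.1452 × 25.8 × 0.8238 = 3.086 mg/L.
Minimum DO = C_s − D_c = 9.04 − 3.086 = 5.954 mg/L.

t_c ≈ 0.642 d; D_c ≈ 3.09 mg/L; min DO ≈ 5.95 mg/L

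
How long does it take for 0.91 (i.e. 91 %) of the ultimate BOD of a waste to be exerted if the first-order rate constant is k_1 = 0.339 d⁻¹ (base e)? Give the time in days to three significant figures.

t ≈ 7.10 d

y/L₀ = 1 − e^(−k_1 t) = 0.91 ⇒ e^(−k_1 t) = 0.0900
t = −ln(0.0900) / 0.339 = 2.408 / 0.339 = 7.103 d.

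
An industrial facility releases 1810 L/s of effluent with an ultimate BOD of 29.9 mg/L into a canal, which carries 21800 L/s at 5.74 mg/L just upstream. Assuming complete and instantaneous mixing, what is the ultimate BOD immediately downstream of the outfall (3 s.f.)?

Flow-weighted mixing: C = (Q_r C_r + Q_w C_w)/(Q_r + Q_w)
= (21800×5.74 + 1810×29.9)/(21800 + 1810) = 179300/23610 = 7.592 mg/L.

7.59 mg/L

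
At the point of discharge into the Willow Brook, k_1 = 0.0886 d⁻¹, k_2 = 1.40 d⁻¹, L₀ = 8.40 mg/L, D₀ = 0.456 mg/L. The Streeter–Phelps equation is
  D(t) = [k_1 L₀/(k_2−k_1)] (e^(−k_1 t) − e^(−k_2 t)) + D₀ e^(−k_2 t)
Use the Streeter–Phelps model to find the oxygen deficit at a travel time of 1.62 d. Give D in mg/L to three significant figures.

D ≈ 0.480 mg/L

k_1 L₀/(k_2−k_1) = 0.0886×8.40/(1.40−0.0886) = 0.7442/1.311 = 0.5675 mg/L.
e^(−k_1 t) = e^(−0.0886×1.620) = 0.8663; e^(−k_2 t) = e^(−1.40×1.620) = 0.1035.
D = 0.5675 × (0.8663 − 0.1035) + 0.456 × 0.1035 = 0.4329 + 0.04720 = 0.4801 mg/L.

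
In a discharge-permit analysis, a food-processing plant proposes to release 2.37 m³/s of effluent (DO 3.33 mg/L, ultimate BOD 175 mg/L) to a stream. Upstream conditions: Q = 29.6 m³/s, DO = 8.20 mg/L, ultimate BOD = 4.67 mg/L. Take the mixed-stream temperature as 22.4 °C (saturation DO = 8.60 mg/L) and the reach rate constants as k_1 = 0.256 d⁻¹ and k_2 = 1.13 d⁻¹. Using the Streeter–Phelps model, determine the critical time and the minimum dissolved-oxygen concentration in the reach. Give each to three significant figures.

t_c ≈ 1.51 d; minimum DO ≈ 5.94 mg/L

Mixed DO = (29.6×8.20 + 2.37×3.33)/(29.6+2.37) = 250.6/31.97 = 7.839 mg/L.
Mixed L₀ = (29.6×4.67 + 2.37×175)/(31.97) = 553.0/31.97 = 17.30 mg/L.
Initial deficit D₀ = C_s − DO₀ = 8.60 − 7.839 = 0.7610 mg/L.
t_c = (1/0.8740) ln[(1.13/0.256)(1 − 0.7610×0.8740/(0.256×17.30))] = 1.144 × ln(3.751) = 1.513 d.
D_c = (0.256/1.13) × 17.30 × e^(−0.256×1.513) = 0.2265 × 17.30 × 0.6789 = 2.660 mg/L.
Minimum DO = 8.60 − 2.660 = 5.940 mg/L.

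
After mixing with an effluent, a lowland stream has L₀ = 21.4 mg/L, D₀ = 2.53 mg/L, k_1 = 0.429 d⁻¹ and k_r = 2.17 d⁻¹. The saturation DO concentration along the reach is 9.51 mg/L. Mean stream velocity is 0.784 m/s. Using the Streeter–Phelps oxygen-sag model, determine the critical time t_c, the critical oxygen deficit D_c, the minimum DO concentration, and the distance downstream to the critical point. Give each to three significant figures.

With k_r/k_1 = 5.058 and 1 − D₀(k_r−k_1)/(k_1 L₀) = 0.5202,
t_c = ln(5.058 × 0.5202) / (2.17 − 0.429) = ln(2.631) / 1.741 = 0.9675/1.741 = 0.5557 d.
L(t_c) = L₀ e^(−k_1 t_c) = 21.4 × 0.7879 = 16.86 mg/L, and at the critical point k_r D_c = k_1 L, so D_c = (0.429/2.17) × 16.86 = 3.333 mg/L.
Minimum DO = C_s − D_c = 9.51 − 3.333 = 6.177 mg/L.
x_c = v t_c = 0.784 m/s × 0.5557 d × 86400 s/d = 37640 m ≈ 37.6 km.

t_c ≈ 0.556 d; D_c ≈ 3.33 mg/L; min DO ≈ 6.18 mg/L; x_c ≈ 37.6 km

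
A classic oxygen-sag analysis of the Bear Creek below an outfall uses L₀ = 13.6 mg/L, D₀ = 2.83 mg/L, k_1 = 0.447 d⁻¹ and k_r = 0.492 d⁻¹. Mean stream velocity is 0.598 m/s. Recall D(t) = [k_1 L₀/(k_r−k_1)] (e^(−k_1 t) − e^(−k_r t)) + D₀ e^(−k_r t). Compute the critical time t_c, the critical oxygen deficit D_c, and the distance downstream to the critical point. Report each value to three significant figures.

At the critical point dD/dt = 0, so k_1 L₀ e^(−k_1 t) = k_r D. Substituting D(t) from the Streeter–Phelps equation and solving for t gives
t_c = ln[(k_r/k_1)(1 − D₀(k_r−k_1)/(k_1 L₀))] / (k_r−k_1).
Here k_r−k_1 = 0.04500 d⁻¹ and 1 − D₀(k_r−k_1)/(k_1 L₀) = 1 − 2.83×0.04500/(0.447×13.6) = 0.9791, so
t_c = ln(1.101 × 0.9791) / 0.04500 = 0.07475 / 0.04500 = 1.661 d.
L(t_c) = L₀ e^(−k_1 t_c) = 13.6 × 0.4759 = 6.472 mg/L, and at the critical point k_r D_c = k_1 L, so D_c = (0.447/0.492) × 6.472 = 5.881 mg/L.
x_c = v t_c = 0.598 m/s × 1.661 d × 86400 s/d = 85820 m ≈ 85.8 km.

t_c ≈ 1.66 d; D_c ≈ 5.88 mg/L; x_c ≈ 85.8 km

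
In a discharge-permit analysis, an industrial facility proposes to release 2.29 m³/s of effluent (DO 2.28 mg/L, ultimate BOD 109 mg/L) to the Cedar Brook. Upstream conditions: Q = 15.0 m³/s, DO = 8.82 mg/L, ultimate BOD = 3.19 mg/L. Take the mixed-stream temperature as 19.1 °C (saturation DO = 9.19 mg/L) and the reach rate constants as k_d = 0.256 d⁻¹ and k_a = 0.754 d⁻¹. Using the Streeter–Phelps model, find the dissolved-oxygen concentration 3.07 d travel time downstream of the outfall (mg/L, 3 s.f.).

Mixed DO = (15.0×8.82 + 2.29×2.28)/(15.0+2.29) = 137.5/17.29 = 7.954 mg/L.
Mixed L₀ = (15.0×3.19 + 2.29×109)/(17.29) = 297.5/17.29 = 17.20 mg/L.
Initial deficit D₀ = C_s − DO₀ = 9.19 − 7.954 = 1.236 mg/L.
D(3.07) = [0.256×17.20/(0.754−0.256)](e^(−0.256×3.07) − e^(−0.754×3.07)) + 1.236 e^(−0.754×3.07)
= 8.844 × (0.4557 − 0.09879) + 1.236 × 0.09879 = 3.279 mg/L.
DO = 9.19 − 3.279 = 5.911 mg/L.

DO ≈ 5.91 mg/L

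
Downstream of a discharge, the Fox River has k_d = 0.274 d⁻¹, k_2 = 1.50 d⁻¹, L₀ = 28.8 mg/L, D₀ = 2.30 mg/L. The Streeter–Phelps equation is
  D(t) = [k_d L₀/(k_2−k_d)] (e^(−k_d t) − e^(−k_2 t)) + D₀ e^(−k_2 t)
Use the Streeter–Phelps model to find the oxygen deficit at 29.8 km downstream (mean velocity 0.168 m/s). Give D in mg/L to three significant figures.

D ≈ 3.48 mg/L

Travel time t = x/v = 29.8 km / (0.168 m/s) = 29800 m / 0.168 m/s = 177400 s = 2.053 d.
k_d L₀/(k_2−k_d) = 0.274×28.8/(1.50−0.274) = 7.891/1.226 = 6.437 mg/L.
e^(−k_d t) = e^(−0.274×2.053) = 0.5698; e^(−k_2 t) = e^(−1.50×2.053) = 0.04598.
D = 6.437 × (0.5698 − 0.04598) + 2.30 × 0.04598 = 3.371 + 0.1058 = 3.477 mg/L.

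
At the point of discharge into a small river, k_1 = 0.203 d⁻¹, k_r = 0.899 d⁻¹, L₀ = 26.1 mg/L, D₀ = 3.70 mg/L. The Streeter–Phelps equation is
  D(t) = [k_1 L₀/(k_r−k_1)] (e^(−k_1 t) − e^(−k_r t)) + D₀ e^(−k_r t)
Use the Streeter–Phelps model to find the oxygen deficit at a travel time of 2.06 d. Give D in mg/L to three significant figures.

D ≈ 4.40 mg/L

k_1 L₀/(k_r−k_1) = 0.203×26.1/(0.899−0.203) = 5.298/0.6960 = 7.613 mg/L.
e^(−k_1 t) = e^(−0.203×2.060) = 0.6582; e^(−k_r t) = e^(−0.899×2.060) = 0.1569.
D = 7.613 × (0.6582 − 0.1569) + 3.70 × 0.1569 = 3.816 + 0.5806 = 4.397 mg/L.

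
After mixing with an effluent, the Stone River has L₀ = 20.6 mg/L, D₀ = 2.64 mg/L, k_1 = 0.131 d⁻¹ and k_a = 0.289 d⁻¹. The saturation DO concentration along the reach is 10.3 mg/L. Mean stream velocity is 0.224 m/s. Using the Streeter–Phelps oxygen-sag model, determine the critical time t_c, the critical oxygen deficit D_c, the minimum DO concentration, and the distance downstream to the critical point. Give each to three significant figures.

t_c ≈ 3.95 d; D_c ≈ 5.57 mg/L; min DO ≈ 4.73 mg/L; x_c ≈ 76.4 km

t_c = [1/(k_a−k_1)] ln[(k_a/k_1)(1 − D₀(k_a−k_1)/(k_1 L₀))]
= [1/(0.289−0.131)] ln[(0.289/0.131)(1 − 2.64×0.1580/(0.131×20.6))]
= (1/0.1580) ln[2.206 × 0.8454] = 6.329 × ln(1.865) = 6.329 × 0.6233 = 3.945 d.
D_c = (k_1/k_a) L₀ e^(−k_1 t_c) = (0.131/0.289) × 20.6 × e^(−0.131×3.945) = 0.4533 × 20.6 × 0.5964 = 5.569 mg/L.
Minimum DO = C_s − D_c = 10.3 − 5.569 = 4.731 mg/L.
x_c = v t_c = 0.224 m/s × 3.945 d × 86400 s/d = 76350 m ≈ 76.4 km.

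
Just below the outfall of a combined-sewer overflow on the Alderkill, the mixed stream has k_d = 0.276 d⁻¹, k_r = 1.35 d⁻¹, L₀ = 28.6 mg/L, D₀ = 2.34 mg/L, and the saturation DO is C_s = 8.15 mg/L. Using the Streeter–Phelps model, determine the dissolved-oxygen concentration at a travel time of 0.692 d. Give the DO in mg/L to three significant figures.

k_d L₀/(k_r−k_d) = 0.276×28.6/(1.35−0.276) = 7.894/1.074 = 7.350 mg/L.
e^(−k_d t) = e^(−0.276×0.6920) = 0.8261; e^(−k_r t) = e^(−1.35×0.6920) = 0.3929.
D = 7.350 × (0.8261 − 0.3929) + 2.34 × 0.3929 = 3.184 + 0.9194 = 4.104 mg/L.
DO = C_s − D = 8.15 − 4.104 = 4.046 mg/L.

DO ≈ 4.05 mg/L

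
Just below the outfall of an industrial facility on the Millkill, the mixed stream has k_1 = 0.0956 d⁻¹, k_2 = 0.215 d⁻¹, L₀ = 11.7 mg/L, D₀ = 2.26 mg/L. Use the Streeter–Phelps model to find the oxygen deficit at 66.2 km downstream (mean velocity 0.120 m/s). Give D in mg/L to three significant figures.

D ≈ 3.29 mg/L

Travel time t = x/v = 66.2 km / (0.120 m/s) = 66200 m / 0.120 m/s = 551700 s = 6.385 d.
k_1 L₀/(k_2−k_1) = 0.0956×11.7/(0.215−0.0956) = 1.119/0.1194 = 9.368 mg/L.
e^(−k_1 t) = e^(−0.0956×6.385) = 0.5431; e^(−k_2 t) = e^(−0.215×6.385) = 0.2534.
D = 9.368 × (0.5431 − 0.2534) + 2.26 × 0.2534 = 2.714 + 0.5727 = 3.287 mg/L.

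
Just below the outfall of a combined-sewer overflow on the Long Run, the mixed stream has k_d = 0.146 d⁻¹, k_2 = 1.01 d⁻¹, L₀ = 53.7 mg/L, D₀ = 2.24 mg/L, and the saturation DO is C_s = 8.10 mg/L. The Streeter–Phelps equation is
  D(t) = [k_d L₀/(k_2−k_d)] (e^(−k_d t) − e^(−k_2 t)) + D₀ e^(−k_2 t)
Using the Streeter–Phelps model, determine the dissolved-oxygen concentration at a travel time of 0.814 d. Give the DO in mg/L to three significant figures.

k_d L₀/(k_2−k_d) = 0.146×53.7/(1.01−0.146) = 7.840/0.8640 = 9.074 mg/L.
e^(−k_d t) = e^(−0.146×0.8140) = 0.8879; e^(−k_2 t) = e^(−1.01×0.8140) = 0.4395.
D = 9.074 × (0.8879 − 0.4395) + 2.24 × 0.4395 = 4.069 + 0.9845 = 5.054 mg/L.
DO = C_s − D = 8.10 − 5.054 = 3.046 mg/L.

DO ≈ 3.05 mg/L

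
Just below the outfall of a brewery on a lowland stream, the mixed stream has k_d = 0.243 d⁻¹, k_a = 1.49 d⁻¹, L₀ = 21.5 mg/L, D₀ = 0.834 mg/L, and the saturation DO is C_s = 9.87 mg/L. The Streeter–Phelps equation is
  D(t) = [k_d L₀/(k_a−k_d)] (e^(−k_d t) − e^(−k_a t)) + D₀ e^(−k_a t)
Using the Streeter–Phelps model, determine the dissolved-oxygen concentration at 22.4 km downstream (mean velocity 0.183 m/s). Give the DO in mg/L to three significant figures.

Travel time t = x/v = 22.4 km / (0.183 m/s) = 22400 m / 0.183 m/s = 122400 s = 1.417 d.
k_d L₀/(k_a−k_d) = 0.243×21.5/(1.49−0.243) = 5.224/1.247 = 4.190 mg/L.
e^(−k_d t) = e^(−0.243×1.417) = 0.7087; e^(−k_a t) = e^(−1.49×1.417) = 0.1211.
D = 4.190 × (0.7087 − 0.1211) + 0.834 × 0.1211 = 2.462 + 0.1010 = 2.563 mg/L.
DO = C_s − D = 9.87 − 2.563 = 7.307 mg/L.

DO ≈ 7.31 mg/L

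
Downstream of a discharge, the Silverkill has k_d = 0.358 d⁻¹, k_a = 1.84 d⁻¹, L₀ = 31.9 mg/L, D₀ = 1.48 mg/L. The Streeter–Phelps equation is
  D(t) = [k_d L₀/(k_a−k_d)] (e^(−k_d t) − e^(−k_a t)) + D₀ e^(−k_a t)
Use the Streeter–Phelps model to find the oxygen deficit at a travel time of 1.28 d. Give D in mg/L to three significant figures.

D ≈ 4.28 mg/L

k_d L₀/(k_a−k_d) = 0.358×31.9/(1.84−0.358) = 11.42/1.482 = 7.706 mg/L.
e^(−k_d t) = e^(−0.358×1.280) = 0.6324; e^(−k_a t) = e^(−1.84×1.280) = 0.09487.
D = 7.706 × (0.6324 − 0.09487) + 1.48 × 0.09487 = 4.142 + 0.1404 = 4.283 mg/L.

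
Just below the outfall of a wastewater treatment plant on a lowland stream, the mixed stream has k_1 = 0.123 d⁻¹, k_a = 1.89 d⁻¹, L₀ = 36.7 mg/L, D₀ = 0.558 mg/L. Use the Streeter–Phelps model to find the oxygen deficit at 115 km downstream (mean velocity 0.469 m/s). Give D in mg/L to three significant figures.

D ≈ 1.79 mg/L

Travel time t = x/v = 115 km / (0.469 m/s) = 115000 m / 0.469 m/s = 245200 s = 2.838 d.
k_1 L₀/(k_a−k_1) = 0.123×36.7/(1.89−0.123) = 4.514/1.767 = 2.555 mg/L.
e^(−k_1 t) = e^(−0.123×2.838) = 0.7053; e^(−k_a t) = e^(−1.89×2.838) = 0.004683.
D = 2.555 × (0.7053 − 0.004683) + 0.558 × 0.004683 = 1.790 + 0.002613 = 1.793 mg/L.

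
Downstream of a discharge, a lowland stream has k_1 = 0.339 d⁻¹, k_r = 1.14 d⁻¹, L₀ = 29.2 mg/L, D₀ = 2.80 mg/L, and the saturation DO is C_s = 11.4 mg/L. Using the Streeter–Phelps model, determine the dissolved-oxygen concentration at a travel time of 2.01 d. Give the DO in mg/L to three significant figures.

DO ≈ 6.11 mg/L

k_1 L₀/(k_r−k_1) = 0.339×29.2/(1.14−0.339) = 9.899/0.8010 = 12.36 mg/L.
e^(−k_1 t) = e^(−0.339×2.010) = 0.5059; e^(−k_r t) = e^(−1.14×2.010) = 0.1011.
D = 12.36 × (0.5059 − 0.1011) + 2.80 × 0.1011 = 5.002 + 0.2831 = 5.286 mg/L.
DO = C_s − D = 11.4 − 5.286 = 6.114 mg/L.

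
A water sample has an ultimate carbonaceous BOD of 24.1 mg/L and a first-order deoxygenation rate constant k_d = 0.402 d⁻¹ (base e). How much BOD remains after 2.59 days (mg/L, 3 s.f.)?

L ≈ 8.51 mg/L

L_t = L₀ e^(−k_d t) = 24.1 × e^(−0.402×2.59) = 24.1 × 0.3530 = 8.508 mg/L.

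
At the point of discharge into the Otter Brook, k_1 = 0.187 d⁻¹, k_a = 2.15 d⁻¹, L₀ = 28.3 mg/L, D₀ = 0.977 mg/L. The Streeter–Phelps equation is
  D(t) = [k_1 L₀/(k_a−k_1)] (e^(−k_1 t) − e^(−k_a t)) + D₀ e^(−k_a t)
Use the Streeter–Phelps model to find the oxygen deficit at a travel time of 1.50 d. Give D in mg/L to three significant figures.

k_1 L₀/(k_a−k_1) = 0.187×28.3/(2.15−0.187) = 5.292/1.963 = 2.696 mg/L.
e^(−k_1 t) = e^(−0.187×1.500) = 0.7554; e^(−k_a t) = e^(−2.15×1.500) = 0.03976.
D = 2.696 × (0.7554 − 0.03976) + 0.977 × 0.03976 = 1.929 + 0.03884 = 1.968 mg/L.

D ≈ 1.97 mg/L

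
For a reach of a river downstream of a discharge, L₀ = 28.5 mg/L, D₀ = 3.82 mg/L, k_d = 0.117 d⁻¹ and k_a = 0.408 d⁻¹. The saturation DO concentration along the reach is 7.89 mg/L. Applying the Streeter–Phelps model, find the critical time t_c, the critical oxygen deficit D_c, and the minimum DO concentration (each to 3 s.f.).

t_c ≈ 2.90 d; D_c ≈ 5.82 mg/L; min DO ≈ 2.07 mg/L

t_c = [1/(k_a−k_d)] ln[(k_a/k_d)(1 − D₀(k_a−k_d)/(k_d L₀))]
= [1/(0.408−0.117)] ln[(0.408/0.117)(1 − 3.82×0.2910/(0.117×28.5))]
= (1/0.2910) ln[3.487 × 0.6666] = 3.436 × ln(2.325) = 3.436 × 0.8436 = 2.899 d.
L(t_c) = L₀ e^(−k_d t_c) = 28.5 × 0.7124 = 20.30 mg/L, and at the critical point k_a D_c = k_d L, so D_c = (0.117/0.408) × 20.30 = 5.822 mg/L.
Minimum DO = C_s − D_c = 7.89 − 5.822 = 2.068 mg/L.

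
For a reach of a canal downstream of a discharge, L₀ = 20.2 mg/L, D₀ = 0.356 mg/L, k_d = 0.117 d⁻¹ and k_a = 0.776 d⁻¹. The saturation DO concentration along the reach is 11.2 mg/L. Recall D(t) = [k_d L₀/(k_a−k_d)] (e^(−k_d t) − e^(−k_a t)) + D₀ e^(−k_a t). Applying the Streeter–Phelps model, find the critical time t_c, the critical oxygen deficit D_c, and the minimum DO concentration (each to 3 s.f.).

With k_a/k_d = 6.632 and 1 − D₀(k_a−k_d)/(k_d L₀) = 0.9007,
t_c = ln(6.632 × 0.9007) / (0.776 − 0.117) = ln(5.974) / 0.6590 = 1.787/0.6590 = 2.712 d.
L(t_c) = L₀ e^(−k_d t_c) = 20.2 × 0.7281 = 14.71 mg/L, and at the critical point k_a D_c = k_d L, so D_c = (0.117/0.776) × 14.71 = 2.217 mg/L.
Minimum DO = C_s − D_c = 11.2 − 2.217 = 8.983 mg/L.

t_c ≈ 2.71 d; D_c ≈ 2.22 mg/L; min DO ≈ 8.98 mg/L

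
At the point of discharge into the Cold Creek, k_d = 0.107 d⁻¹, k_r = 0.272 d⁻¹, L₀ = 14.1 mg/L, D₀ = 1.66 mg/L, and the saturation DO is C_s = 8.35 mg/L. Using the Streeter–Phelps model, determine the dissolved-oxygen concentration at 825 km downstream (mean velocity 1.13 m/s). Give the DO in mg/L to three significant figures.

Travel time t = x/v = 825 km / (1.13 m/s) = 825000 m / 1.13 m/s = 730100 s = 8.450 d.
k_d L₀/(k_r−k_d) = 0.107×14.1/(0.272−0.107) = 1.509/0.1650 = 9.144 mg/L.
e^(−k_d t) = e^(−0.107×8.450) = 0.4049; e^(−k_r t) = e^(−0.272×8.450) = 0.1004.
D = 9.144 × (0.4049 − 0.1004) + 1.66 × 0.1004 = 2.784 + 0.1667 = 2.951 mg/L.
DO = C_s − D = 8.35 − 2.951 = 5.399 mg/L.

DO ≈ 5.40 mg/L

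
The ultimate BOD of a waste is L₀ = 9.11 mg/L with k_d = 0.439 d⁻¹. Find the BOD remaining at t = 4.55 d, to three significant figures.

L ≈ 1.24 mg/L

L_t = L₀ e^(−k_d t) = 9.11 × e^(−0.439×4.55) = 9.11 × 0.1357 = 1.236 mg/L.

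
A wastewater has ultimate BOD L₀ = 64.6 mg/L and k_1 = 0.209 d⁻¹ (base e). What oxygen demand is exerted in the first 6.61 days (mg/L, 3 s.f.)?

y ≈ 48.4 mg/L

y_t = L₀(1 − e^(−k_1 t)) = 64.6 × (1 − e^(−0.209×6.61))
= 64.6 × (1 − 0.2512) = 64.6 × 0.7488 = 48.37 mg/L.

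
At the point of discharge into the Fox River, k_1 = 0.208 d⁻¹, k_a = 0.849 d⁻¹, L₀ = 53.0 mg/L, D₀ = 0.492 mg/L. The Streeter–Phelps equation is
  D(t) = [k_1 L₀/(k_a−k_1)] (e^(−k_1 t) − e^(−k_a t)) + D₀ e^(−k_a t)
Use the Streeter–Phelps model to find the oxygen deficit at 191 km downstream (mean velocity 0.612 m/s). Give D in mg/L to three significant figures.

D ≈ 7.33 mg/L

Travel time t = x/v = 191 km / (0.612 m/s) = 191000 m / 0.612 m/s = 312100 s = 3.612 d.
k_1 L₀/(k_a−k_1) = 0.208×53.0/(0.849−0.208) = 11.02/0.6410 = 17.20 mg/L.
e^(−k_1 t) = e^(−0.208×3.612) = 0.4717; e^(−k_a t) = e^(−0.849×3.612) = 0.04657.
D = 17.20 × (0.4717 − 0.04657) + 0.492 × 0.04657 = 7.312 + 0.02291 = 7.335 mg/L.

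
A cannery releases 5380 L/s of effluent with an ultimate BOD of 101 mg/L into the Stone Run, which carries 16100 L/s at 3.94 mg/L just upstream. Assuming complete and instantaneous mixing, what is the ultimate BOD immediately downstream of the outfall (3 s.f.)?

28.3 mg/L

Flow-weighted mixing: C = (Q_r C_r + Q_w C_w)/(Q_r + Q_w)
= (16100×3.94 + 5380×101)/(16100 + 5380) = 606800/21480 = 28.25 mg/L.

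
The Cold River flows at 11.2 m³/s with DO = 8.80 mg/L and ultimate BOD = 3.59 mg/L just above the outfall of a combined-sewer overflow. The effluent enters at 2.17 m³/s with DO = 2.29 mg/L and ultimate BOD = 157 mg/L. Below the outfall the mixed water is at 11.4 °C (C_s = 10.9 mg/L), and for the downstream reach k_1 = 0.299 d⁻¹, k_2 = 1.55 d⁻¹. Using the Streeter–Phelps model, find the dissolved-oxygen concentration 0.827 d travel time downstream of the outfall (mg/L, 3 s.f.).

Mixed DO = (11.2×8.80 + 2.17×2.29)/(11.2+2.17) = 103.5/13.37 = 7.743 mg/L.
Mixed L₀ = (11.2×3.59 + 2.17×157)/(13.37) = 380.9/13.37 = 28.49 mg/L.
Initial deficit D₀ = C_s − DO₀ = 10.9 − 7.743 = 3.157 mg/L.
D(0.827) = [0.299×28.49/(1.55−0.299)](e^(−0.299×0.827) − e^(−1.55×0.827)) + 3.157 e^(−1.55×0.827)
= 6.809 × (0.7809 − 0.2775) + 3.157 × 0.2775 = 4.304 mg/L.
DO = 10.9 − 4.304 = 6.596 mg/L.

DO ≈ 6.60 mg/L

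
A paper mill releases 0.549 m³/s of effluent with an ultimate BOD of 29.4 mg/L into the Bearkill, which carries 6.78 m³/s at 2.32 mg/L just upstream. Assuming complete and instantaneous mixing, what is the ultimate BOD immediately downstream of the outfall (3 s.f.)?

Flow-weighted mixing: C = (Q_r C_r + Q_w C_w)/(Q_r + Q_w)
= (6.78×2.32 + 0.549×29.4)/(6.78 + 0.549) = 31.87/7.329 = 4.349 mg/L.

4.35 mg/L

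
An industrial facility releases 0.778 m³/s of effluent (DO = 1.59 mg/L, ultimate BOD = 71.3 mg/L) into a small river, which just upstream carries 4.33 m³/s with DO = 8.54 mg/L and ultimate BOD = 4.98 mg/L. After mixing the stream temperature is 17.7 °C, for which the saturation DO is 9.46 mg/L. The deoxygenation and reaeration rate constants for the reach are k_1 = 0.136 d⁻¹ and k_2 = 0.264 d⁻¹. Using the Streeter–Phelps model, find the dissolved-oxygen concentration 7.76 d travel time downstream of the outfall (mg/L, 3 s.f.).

Mixed DO = (4.33×8.54 + 0.778×1.59)/(4.33+0.778) = 38.22/5.108 = 7.481 mg/L.
Mixed L₀ = (4.33×4.98 + 0.778×71.3)/(5.108) = 77.03/5.108 = 15.08 mg/L.
Initial deficit D₀ = C_s − DO₀ = 9.46 − 7.481 = 1.979 mg/L.
D(7.76) = [0.136×15.08/(0.264−0.136)](e^(−0.136×7.76) − e^(−0.264×7.76)) + 1.979 e^(−0.264×7.76)
= 16.02 × (0.3481 − 0.1289) + 1.979 × 0.1289 = 3.767 mg/L.
DO = 9.46 − 3.767 = 5.693 mg/L.

DO ≈ 5.69 mg/L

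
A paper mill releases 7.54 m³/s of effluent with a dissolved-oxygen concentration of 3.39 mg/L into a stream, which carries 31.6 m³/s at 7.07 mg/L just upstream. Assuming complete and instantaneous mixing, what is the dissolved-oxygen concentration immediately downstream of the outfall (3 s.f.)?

Flow-weighted mixing: C = (Q_r C_r + Q_w C_w)/(Q_r + Q_w)
= (31.6×7.07 + 7.54×3.39)/(31.6 + 7.54) = 249.0/39.14 = 6.361 mg/L.

6.36 mg/L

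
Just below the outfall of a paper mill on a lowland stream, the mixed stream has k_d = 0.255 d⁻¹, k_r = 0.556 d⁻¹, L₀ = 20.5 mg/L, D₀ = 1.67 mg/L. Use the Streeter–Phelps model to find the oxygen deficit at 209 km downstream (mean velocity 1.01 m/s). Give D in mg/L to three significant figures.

D ≈ 5.28 mg/L

Travel time t = x/v = 209 km / (1.01 m/s) = 209000 m / 1.01 m/s = 206900 s = 2.395 d.
k_d L₀/(k_r−k_d) = 0.255×20.5/(0.556−0.255) = 5.228/0.3010 = 17.37 mg/L.
e^(−k_d t) = e^(−0.255×2.395) = 0.5430; e^(−k_r t) = e^(−0.556×2.395) = 0.2640.
D = 17.37 × (0.5430 − 0.2640) + 1.67 × 0.2640 = 4.844 + 0.4410 = 5.285 mg/L.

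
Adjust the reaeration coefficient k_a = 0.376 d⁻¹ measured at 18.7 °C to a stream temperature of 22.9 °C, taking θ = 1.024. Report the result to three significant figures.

k_a ≈ 0.415 d⁻¹

k_a(T₂) = k_a(T₁) · θ^(T₂−T₁) = 0.376 × 1.024^(22.9−18.7)
= 0.376 × 1.024^4.20 = 0.376 × 1.105 = 0.4154 d⁻¹.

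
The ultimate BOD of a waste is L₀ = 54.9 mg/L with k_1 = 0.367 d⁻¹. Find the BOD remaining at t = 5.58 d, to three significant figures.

L_t = L₀ e^(−k_1 t) = 54.9 × e^(−0.367×5.58) = 54.9 × 0.1290 = 7.083 mg/L.

L ≈ 7.08 mg/L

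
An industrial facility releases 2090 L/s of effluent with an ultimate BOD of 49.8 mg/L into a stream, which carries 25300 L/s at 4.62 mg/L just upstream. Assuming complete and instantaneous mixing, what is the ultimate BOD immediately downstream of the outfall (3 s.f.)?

Flow-weighted mixing: C = (Q_r C_r + Q_w C_w)/(Q_r + Q_w)
= (25300×4.62 + 2090×49.8)/(25300 + 2090) = 221000/27390 = 8.067 mg/L.

8.07 mg/L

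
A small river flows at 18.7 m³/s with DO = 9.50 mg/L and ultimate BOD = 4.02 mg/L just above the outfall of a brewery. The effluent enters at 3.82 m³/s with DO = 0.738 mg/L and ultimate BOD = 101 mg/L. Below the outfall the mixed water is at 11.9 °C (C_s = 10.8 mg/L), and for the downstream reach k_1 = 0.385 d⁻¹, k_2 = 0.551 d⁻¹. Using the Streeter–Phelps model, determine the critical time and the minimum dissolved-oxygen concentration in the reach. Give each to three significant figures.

Mixed DO = (18.7×9.50 + 3.82×0.738)/(18.7+3.82) = 180.5/22.52 = 8.014 mg/L.
Mixed L₀ = (18.7×4.02 + 3.82×101)/(22.52) = 461.0/22.52 = 20.47 mg/L.
Initial deficit D₀ = C_s − DO₀ = 10.8 − 8.014 = 2.786 mg/L.
t_c = (1/0.1660) ln[(0.551/0.385)(1 − 2.786×0.1660/(0.385×20.47))] = 6.024 × ln(1.347) = 1.795 d.
D_c = (0.385/0.551) × 20.47 × e^(−0.385×1.795) = 0.6987 × 20.47 × 0.5010 = 7.166 mg/L.
Minimum DO = 10.8 − 7.166 = 3.634 mg/L.

t_c ≈ 1.80 d; minimum DO ≈ 3.63 mg/L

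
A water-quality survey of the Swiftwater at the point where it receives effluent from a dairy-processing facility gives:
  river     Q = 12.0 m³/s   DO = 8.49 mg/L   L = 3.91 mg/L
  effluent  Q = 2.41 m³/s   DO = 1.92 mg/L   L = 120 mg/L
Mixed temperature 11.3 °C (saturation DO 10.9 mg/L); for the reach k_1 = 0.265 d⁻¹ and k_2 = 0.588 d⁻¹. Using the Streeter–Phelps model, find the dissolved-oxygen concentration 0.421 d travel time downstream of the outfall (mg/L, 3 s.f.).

DO ≈ 5.98 mg/L

Mixed DO = (12.0×8.49 + 2.41×1.92)/(12.0+2.41) = 106.5/14.41 = 7.391 mg/L.
Mixed L₀ = (12.0×3.91 + 2.41×120)/(14.41) = 336.1/14.41 = 23.33 mg/L.
Initial deficit D₀ = C_s − DO₀ = 10.9 − 7.391 = 3.509 mg/L.
D(0.421) = [0.265×23.33/(0.588−0.265)](e^(−0.265×0.421) − e^(−0.588×0.421)) + 3.509 e^(−0.588×0.421)
= 19.14 × (0.8944 − 0.7807) + 3.509 × 0.7807 = 4.916 mg/L.
DO = 10.9 − 4.916 = 5.984 mg/L.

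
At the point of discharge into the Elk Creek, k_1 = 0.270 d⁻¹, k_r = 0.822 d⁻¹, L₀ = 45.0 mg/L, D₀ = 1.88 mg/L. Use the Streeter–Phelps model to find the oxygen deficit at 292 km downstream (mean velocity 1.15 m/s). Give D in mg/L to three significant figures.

Travel time t = x/v = 292 km / (1.15 m/s) = 292000 m / 1.15 m/s = 253900 s = 2.939 d.
k_1 L₀/(k_r−k_1) = 0.270×45.0/(0.822−0.270) = 12.15/0.5520 = 22.01 mg/L.
e^(−k_1 t) = e^(−0.270×2.939) = 0.4523; e^(−k_r t) = e^(−0.822×2.939) = 0.08930.
D = 22.01 × (0.4523 − 0.08930) + 1.88 × 0.08930 = 7.989 + 0.1679 = 8.157 mg/L.

D ≈ 8.16 mg/L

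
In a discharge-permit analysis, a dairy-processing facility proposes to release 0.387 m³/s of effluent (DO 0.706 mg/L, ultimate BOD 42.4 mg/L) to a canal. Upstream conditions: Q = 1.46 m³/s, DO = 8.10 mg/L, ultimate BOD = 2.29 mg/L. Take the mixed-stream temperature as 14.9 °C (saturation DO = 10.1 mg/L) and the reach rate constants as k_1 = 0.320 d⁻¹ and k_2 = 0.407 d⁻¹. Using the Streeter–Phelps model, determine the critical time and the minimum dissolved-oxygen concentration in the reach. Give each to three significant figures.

t_c ≈ 1.68 d; minimum DO ≈ 5.18 mg/L

Mixed DO = (1.46×8.10 + 0.387×0.706)/(1.46+0.387) = 12.10/1.847 = 6.551 mg/L.
Mixed L₀ = (1.46×2.29 + 0.387×42.4)/(1.847) = 19.75/1.847 = 10.69 mg/L.
Initial deficit D₀ = C_s − DO₀ = 10.1 − 6.551 = 3.549 mg/L.
t_c = (1/0.08700) ln[(0.407/0.320)(1 − 3.549×0.08700/(0.320×10.69))] = 11.49 × ln(1.157) = 1.677 d.
D_c = (0.320/0.407) × 10.69 × e^(−0.320×1.677) = 0.7862 × 10.69 × 0.5846 = 4.916 mg/L.
Minimum DO = 10.1 − 4.916 = 5.184 mg/L.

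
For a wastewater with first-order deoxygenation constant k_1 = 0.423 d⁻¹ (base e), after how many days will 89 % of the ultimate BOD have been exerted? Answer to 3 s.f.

y/L₀ = 1 − e^(−k_1 t) = 0.89 ⇒ e^(−k_1 t) = 0.110
t = −ln(0.110) / 0.423 = 2.207 / 0.423 = 5.218 d.

t ≈ 5.22 d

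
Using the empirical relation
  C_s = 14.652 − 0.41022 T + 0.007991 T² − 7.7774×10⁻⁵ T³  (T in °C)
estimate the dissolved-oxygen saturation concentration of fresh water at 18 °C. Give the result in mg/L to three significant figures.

C_s = 14.652 − 0.41022×18 + 0.007991×18² − 7.7774×10⁻⁵×18³ = 9.404 mg/L.

C_s ≈ 9.40 mg/L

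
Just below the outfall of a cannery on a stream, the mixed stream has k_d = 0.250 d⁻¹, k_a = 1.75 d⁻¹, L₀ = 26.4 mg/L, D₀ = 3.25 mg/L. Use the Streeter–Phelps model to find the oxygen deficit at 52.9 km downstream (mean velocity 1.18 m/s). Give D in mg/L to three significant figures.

D ≈ 3.40 mg/L

Travel time t = x/v = 52.9 km / (1.18 m/s) = 52900 m / 1.18 m/s = 44830 s = 0.5189 d.
k_d L₀/(k_a−k_d) = 0.250×26.4/(1.75−0.250) = 6.600/1.500 = 4.400 mg/L.
e^(−k_d t) = e^(−0.250×0.5189) = 0.8783; e^(−k_a t) = e^(−1.75×0.5189) = 0.4033.
D = 4.400 × (0.8783 − 0.4033) + 3.25 × 0.4033 = 2.090 + 1.311 = 3.401 mg/L.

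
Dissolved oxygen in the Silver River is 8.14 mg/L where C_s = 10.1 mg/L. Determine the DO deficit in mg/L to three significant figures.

D = C_s − C = 10.1 − 8.14 = 1.96 mg/L.

D ≈ 1.96 mg/L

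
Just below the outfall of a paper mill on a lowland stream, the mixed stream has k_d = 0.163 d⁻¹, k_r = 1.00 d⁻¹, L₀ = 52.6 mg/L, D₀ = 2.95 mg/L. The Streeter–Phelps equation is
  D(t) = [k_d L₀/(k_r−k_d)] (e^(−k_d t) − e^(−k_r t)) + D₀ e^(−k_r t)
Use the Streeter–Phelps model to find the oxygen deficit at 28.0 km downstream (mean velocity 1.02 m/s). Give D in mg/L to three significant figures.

Travel time t = x/v = 28.0 km / (1.02 m/s) = 28000 m / 1.02 m/s = 27450 s = 0.3177 d.
k_d L₀/(k_r−k_d) = 0.163×52.6/(1.00−0.163) = 8.574/0.8370 = 10.24 mg/L.
e^(−k_d t) = e^(−0.163×0.3177) = 0.9495; e^(−k_r t) = e^(−1.00×0.3177) = 0.7278.
D = 10.24 × (0.9495 − 0.7278) + 2.95 × 0.7278 = 2.271 + 2.147 = 4.418 mg/L.

D ≈ 4.42 mg/L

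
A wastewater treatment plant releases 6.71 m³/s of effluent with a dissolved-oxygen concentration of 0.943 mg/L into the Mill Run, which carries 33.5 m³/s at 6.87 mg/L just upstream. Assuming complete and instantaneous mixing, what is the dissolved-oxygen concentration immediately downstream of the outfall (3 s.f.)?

Flow-weighted mixing: C = (Q_r C_r + Q_w C_w)/(Q_r + Q_w)
= (33.5×6.87 + 6.71×0.943)/(33.5 + 6.71) = 236.5/40.21 = 5.881 mg/L.

5.88 mg/L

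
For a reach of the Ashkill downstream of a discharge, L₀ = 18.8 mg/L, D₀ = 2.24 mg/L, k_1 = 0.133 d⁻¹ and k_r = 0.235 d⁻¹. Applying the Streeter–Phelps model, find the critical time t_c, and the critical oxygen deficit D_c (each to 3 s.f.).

t_c ≈ 4.64 d; D_c ≈ 5.74 mg/L

With k_r/k_1 = 1.767 and 1 − D₀(k_r−k_1)/(k_1 L₀) = 0.9086,
t_c = ln(1.767 × 0.9086) / (0.235 − 0.133) = ln(1.605) / 0.1020 = 0.4734/0.1020 = 4.641 d.
L(t_c) = L₀ e^(−k_1 t_c) = 18.8 × 0.5394 = 10.14 mg/L, and at the critical point k_r D_c = k_1 L, so D_c = (0.133/0.235) × 10.14 = 5.739 mg/L.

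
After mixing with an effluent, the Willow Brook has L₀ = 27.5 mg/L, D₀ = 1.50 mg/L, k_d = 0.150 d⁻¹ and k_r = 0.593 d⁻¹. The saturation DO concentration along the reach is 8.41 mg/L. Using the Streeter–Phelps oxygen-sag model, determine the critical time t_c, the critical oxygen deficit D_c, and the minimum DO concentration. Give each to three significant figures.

t_c = [1/(k_r−k_d)] ln[(k_r/k_d)(1 − D₀(k_r−k_d)/(k_d L₀))]
= [1/(0.593−0.150)] ln[(0.593/0.150)(1 − 1.50×0.4430/(0.150×27.5))]
= (1/0.4430) ln[3.953 × 0.8389] = 2.257 × ln(3.316) = 2.257 × 1.199 = 2.706 d.
D_c = (k_d/k_r) L₀ e^(−k_d t_c) = (0.150/0.593) × 27.5 × e^(−0.150×2.706) = 0.2530 × 27.5 × 0.6663 = 4.635 mg/L.
Minimum DO = C_s − D_c = 8.41 − 4.635 = 3.775 mg/L.

t_c ≈ 2.71 d; D_c ≈ 4.64 mg/L; min DO ≈ 3.77 mg/L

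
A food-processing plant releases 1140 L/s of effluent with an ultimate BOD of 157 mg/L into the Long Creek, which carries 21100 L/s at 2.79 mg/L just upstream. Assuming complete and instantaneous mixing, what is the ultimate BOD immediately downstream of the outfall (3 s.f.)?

10.7 mg/L

Flow-weighted mixing: C = (Q_r C_r + Q_w C_w)/(Q_r + Q_w)
= (21100×2.79 + 1140×157)/(21100 + 1140) = 237800/22240 = 10.69 mg/L.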